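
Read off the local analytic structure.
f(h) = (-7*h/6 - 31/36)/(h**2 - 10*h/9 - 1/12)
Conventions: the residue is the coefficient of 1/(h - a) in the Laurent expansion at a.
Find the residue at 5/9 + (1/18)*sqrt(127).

The factor h**2 - 10*h/9 - 1/12 splits as (h - a)(h - a') with a = 5/9 + (1/18)*sqrt(127), a' = 5/9 - (1/18)*sqrt(127). At the order-1 pole a set g(h) = (h - a)*f(h) = [-7*h/6 - 31/36] / (h - a').
Simple pole: residue = g(a) at a = 5/9 + (1/18)*sqrt(127), which is -7/12 - (163/1524)*sqrt(127).

The residue is -7/12 - (163/1524)*sqrt(127).


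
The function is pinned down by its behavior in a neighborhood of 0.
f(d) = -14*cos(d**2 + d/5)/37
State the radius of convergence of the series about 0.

The radius of convergence is infinite.

The factor cos(d**2 + d/5) is entire and contributes no finite singular point.
The polynomial part has no poles.
No finite singular points: the Taylor series at 0 converges everywhere.


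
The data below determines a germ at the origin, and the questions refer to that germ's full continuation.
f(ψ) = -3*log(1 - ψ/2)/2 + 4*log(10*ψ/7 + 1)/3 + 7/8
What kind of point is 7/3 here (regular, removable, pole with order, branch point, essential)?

There is no denominator, hence no pole anywhere.
Branch term log(1 - ψ/(-7/10)): argument at 7/3 is 13/3, nonzero, so 7/3 is not its branch point (a point on a principal cut is still regular for the continued germ).
Branch term log(1 - ψ/(2)): argument at 7/3 is -1/6, nonzero, so 7/3 is not its branch point (a point on a principal cut is still regular for the continued germ).
So the germ continues analytically to 7/3.

The point is a regular point.


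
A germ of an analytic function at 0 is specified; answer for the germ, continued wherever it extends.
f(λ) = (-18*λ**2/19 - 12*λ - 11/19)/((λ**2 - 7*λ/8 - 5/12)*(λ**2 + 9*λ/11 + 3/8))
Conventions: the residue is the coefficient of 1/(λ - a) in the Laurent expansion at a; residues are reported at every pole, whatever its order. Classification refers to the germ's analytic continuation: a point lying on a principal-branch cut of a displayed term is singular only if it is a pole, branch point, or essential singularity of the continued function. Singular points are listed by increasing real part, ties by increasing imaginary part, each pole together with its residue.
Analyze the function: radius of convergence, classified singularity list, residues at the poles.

Radius of convergence at 0: -7/16 + (1/48)*sqrt(1401).
At (-9/22) - ((1/44)*sqrt(402))*i: a pole of order 1; residue (45064008/6410201) + ((136496536/429483467)*sqrt(402))*i.
At (-9/22) + ((1/44)*sqrt(402))*i: a pole of order 1; residue (45064008/6410201) - ((136496536/429483467)*sqrt(402))*i.
At 7/16 - (1/48)*sqrt(1401): a pole of order 1; residue -45064008/6410201 - (264019272/2993563867)*sqrt(1401).
At 7/16 + (1/48)*sqrt(1401): a pole of order 1; residue -45064008/6410201 + (264019272/2993563867)*sqrt(1401).

Denominator factor (λ**2 + 9*λ/11 + 3/8): discriminant -201/242, complex-conjugate roots (-9/22) + ((1/44)*sqrt(402))*i and (-9/22) - ((1/44)*sqrt(402))*i; poles of order 1, moduli (1/4)*sqrt(6) and (1/4)*sqrt(6).
Denominator factor (λ**2 - 7*λ/8 - 5/12): discriminant 467/192, real irrational roots 7/16 + (1/48)*sqrt(1401) and 7/16 - (1/48)*sqrt(1401); poles of order 1, moduli 7/16 + (1/48)*sqrt(1401) and -7/16 + (1/48)*sqrt(1401).
The radius of convergence is the smallest modulus among the singular points: -7/16 + (1/48)*sqrt(1401).
The factor λ**2 + 9*λ/11 + 3/8 splits as (λ - a)(λ - a') with a = (-9/22) - ((1/44)*sqrt(402))*i, a' = (-9/22) + ((1/44)*sqrt(402))*i. At the order-1 pole a set g(λ) = (λ - a)*f(λ) = [(-18*λ**2/19 - 12*λ - 11/19)/(λ**2 - 7*λ/8 - 5/12)] / (λ - a').
Simple pole: residue = g(a) at a = (-9/22) - ((1/44)*sqrt(402))*i, which is (45064008/6410201) + ((136496536/429483467)*sqrt(402))*i.
The factor λ**2 + 9*λ/11 + 3/8 splits as (λ - a)(λ - a') with a = (-9/22) + ((1/44)*sqrt(402))*i, a' = (-9/22) - ((1/44)*sqrt(402))*i. At the order-1 pole a set g(λ) = (λ - a)*f(λ) = [(-18*λ**2/19 - 12*λ - 11/19)/(λ**2 - 7*λ/8 - 5/12)] / (λ - a').
Simple pole: residue = g(a) at a = (-9/22) + ((1/44)*sqrt(402))*i, which is (45064008/6410201) - ((136496536/429483467)*sqrt(402))*i.
The factor λ**2 - 7*λ/8 - 5/12 splits as (λ - a)(λ - a') with a = 7/16 - (1/48)*sqrt(1401), a' = 7/16 + (1/48)*sqrt(1401). At the order-1 pole a set g(λ) = (λ - a)*f(λ) = [(-18*λ**2/19 - 12*λ - 11/19)/(λ**2 + 9*λ/11 + 3/8)] / (λ - a').
Simple pole: residue = g(a) at a = 7/16 - (1/48)*sqrt(1401), which is -45064008/6410201 - (264019272/2993563867)*sqrt(1401).
The factor λ**2 - 7*λ/8 - 5/12 splits as (λ - a)(λ - a') with a = 7/16 + (1/48)*sqrt(1401), a' = 7/16 - (1/48)*sqrt(1401). At the order-1 pole a set g(λ) = (λ - a)*f(λ) = [(-18*λ**2/19 - 12*λ - 11/19)/(λ**2 + 9*λ/11 + 3/8)] / (λ - a').
Simple pole: residue = g(a) at a = 7/16 + (1/48)*sqrt(1401), which is -45064008/6410201 + (264019272/2993563867)*sqrt(1401).
List the singular points by increasing real part (a conjugate pair: the negative imaginary part first).


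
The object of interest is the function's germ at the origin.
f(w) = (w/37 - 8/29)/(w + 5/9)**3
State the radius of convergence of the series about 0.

Denominator factor (w + 5/9)^3: pole of order 3 at -5/9, modulus 5/9.
The radius of convergence is the smallest modulus among the singular points: 5/9.

The radius of convergence is 5/9.


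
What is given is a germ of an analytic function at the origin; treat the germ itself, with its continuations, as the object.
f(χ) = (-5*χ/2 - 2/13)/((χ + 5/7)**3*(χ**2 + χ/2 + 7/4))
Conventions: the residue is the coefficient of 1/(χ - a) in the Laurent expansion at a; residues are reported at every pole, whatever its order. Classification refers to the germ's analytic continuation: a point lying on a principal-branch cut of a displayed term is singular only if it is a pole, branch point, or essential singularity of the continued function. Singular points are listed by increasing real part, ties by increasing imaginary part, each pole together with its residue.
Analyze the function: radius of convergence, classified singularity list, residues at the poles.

Radius of convergence at 0: 5/7.
At -5/7: a pole of order 3; residue -598687292/674636521.
At (-1/4) - ((3/4)*sqrt(3))*i: a pole of order 1; residue (299343646/674636521) + ((50156890/467056053)*sqrt(3))*i.
At (-1/4) + ((3/4)*sqrt(3))*i: a pole of order 1; residue (299343646/674636521) - ((50156890/467056053)*sqrt(3))*i.


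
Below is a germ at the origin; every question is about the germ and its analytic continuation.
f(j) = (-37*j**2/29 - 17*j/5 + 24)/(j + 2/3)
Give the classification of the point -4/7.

Denominator factors: j + 2/3 = 2/21 at j = -4/7 — none vanishes.
So the germ continues analytically to -4/7.

The point is a regular point.


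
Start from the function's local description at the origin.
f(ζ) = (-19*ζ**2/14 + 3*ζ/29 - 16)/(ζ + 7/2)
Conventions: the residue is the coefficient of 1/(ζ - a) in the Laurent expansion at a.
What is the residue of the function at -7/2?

At the order-1 pole -7/2 set g(ζ) = (ζ - (-7/2))*f(ζ) = -19*ζ**2/14 + 3*ζ/29 - 16.
Simple pole: residue = g(a) at a = -7/2, which is -7653/232.

The residue is -7653/232.


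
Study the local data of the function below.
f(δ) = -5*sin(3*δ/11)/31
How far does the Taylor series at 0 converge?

The factor sin(3*δ/11) is entire and contributes no finite singular point.
The polynomial part has no poles.
No finite singular points: the Taylor series at 0 converges everywhere.

The radius of convergence is infinite.


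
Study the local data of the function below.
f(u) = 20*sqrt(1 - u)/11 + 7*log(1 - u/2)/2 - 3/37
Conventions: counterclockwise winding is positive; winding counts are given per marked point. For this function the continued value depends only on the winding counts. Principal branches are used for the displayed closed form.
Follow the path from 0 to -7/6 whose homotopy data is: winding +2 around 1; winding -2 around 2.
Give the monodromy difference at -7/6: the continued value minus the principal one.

The rational part is single-valued and drops out of the difference; each branch term changes only by its own monodromy.
(20/11)*sqrt(1 - u/(1)): winding +2 is even, the square root returns to the same sheet, contribution 0.
(7/2)*log(1 - u/(2)): each positive loop around 2 adds 2*pi*i to the log, so winding -2 contributes (7/2)*(-2)*2*pi*i = -(14)*pi*i.
Summing the contributions at u = -7/6 gives -(14)*pi*i.

Continued minus principal equals -(14)*pi*i.


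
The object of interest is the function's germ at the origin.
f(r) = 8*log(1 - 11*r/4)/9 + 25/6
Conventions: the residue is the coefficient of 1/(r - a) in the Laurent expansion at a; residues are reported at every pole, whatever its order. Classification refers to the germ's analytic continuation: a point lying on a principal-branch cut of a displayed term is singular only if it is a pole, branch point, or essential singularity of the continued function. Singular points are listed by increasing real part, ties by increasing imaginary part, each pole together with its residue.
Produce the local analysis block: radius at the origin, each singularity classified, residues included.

Branch term (8/9)*log(1 - r/(4/11)): its argument vanishes at r = 4/11, a logarithmic branch point, modulus 4/11.
The radius of convergence is the smallest modulus among the singular points: 4/11.

Radius of convergence at 0: 4/11.
At 4/11: a logarithmic branch point.


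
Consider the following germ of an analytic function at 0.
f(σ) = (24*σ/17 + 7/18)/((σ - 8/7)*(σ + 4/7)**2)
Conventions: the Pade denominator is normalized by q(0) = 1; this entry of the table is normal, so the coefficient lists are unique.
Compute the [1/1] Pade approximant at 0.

Taylor coefficients needed (expand at 0): a_0 = -2401/2304, a_1 = -109417/104448, a_2 = 765919/278528.
Write the denominator as Q(σ) = 1 + q1*σ. Requiring Q*f - P = O(σ^3) with deg P <= 1 kills the coefficients of σ^2..σ^2 in Q*f:
  σ^2: a_2 + q1*a_1 = 0, i.e. 765919/278528 + (-109417/104448)*q1 = 0.
Solving this linear system: q1 = 21/8.
The numerator is Q*f truncated at degree 1: P0 = a_0 = -2401/2304; P1 = a_1 + q1*a_0 = -1029/272.

The Pade approximant has numerator coefficients [-2401/2304, -1029/272]; denominator coefficients [1, 21/8].


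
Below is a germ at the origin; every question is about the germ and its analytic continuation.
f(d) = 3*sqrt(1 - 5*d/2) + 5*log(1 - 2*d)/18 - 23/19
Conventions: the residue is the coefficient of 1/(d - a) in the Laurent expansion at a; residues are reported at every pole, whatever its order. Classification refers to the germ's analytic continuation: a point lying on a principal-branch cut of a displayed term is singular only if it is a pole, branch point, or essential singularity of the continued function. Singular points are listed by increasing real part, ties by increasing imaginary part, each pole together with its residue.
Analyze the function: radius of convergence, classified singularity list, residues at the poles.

Branch term (3)*sqrt(1 - d/(2/5)): its argument vanishes at d = 2/5, a square-root branch point, modulus 2/5.
Branch term (5/18)*log(1 - d/(1/2)): its argument vanishes at d = 1/2, a logarithmic branch point, modulus 1/2.
The radius of convergence is the smallest modulus among the singular points: 2/5.
List the singular points by increasing real part (a conjugate pair: the negative imaginary part first).

Radius of convergence at 0: 2/5.
At 2/5: an algebraic (square-root) branch point.
At 1/2: a logarithmic branch point.


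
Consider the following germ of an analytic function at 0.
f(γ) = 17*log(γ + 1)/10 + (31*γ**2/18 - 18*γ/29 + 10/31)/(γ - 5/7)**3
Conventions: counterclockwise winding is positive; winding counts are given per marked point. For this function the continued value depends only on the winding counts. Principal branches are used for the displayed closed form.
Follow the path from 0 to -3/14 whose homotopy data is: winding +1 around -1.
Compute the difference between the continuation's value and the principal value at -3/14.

The rational part is single-valued and drops out of the difference; each branch term changes only by its own monodromy.
(17/10)*log(1 - γ/(-1)): each positive loop around -1 adds 2*pi*i to the log, so winding +1 contributes (17/10)*(1)*2*pi*i = (17/5)*pi*i.
Summing the contributions at γ = -3/14 gives (17/5)*pi*i.

Continued minus principal equals (17/5)*pi*i.


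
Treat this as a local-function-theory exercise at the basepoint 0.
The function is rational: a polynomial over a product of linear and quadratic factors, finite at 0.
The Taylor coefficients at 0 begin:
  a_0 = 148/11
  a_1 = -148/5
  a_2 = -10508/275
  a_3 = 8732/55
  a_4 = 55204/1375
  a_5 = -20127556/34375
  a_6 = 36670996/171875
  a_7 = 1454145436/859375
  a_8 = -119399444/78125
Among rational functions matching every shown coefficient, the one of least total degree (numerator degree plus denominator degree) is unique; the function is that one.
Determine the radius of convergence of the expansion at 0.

No rational of total degree below 7 reproduces all 9 coefficients; solving the [0/7] Pade equations on them gives f(y) = 37/(22*(y + 1)*(y**2 + y/5 + 1/2)**3), whose expansion matches every shown term.
Denominator factor (y**2 + y/5 + 1/2)^3: discriminant -49/25, complex-conjugate roots (-1/10) + (7/10)*i and (-1/10) - (7/10)*i; poles of order 3, moduli (1/2)*sqrt(2) and (1/2)*sqrt(2).
Denominator factor (y + 1): pole of order 1 at -1, modulus 1.
The radius of convergence is the smallest modulus among the singular points: (1/2)*sqrt(2).

The radius of convergence is (1/2)*sqrt(2).


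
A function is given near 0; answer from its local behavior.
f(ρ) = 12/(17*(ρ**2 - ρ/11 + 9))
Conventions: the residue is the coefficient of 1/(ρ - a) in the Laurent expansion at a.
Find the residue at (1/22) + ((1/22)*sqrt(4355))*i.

The residue is -((132/74035)*sqrt(4355))*i.

The factor ρ**2 - ρ/11 + 9 splits as (ρ - a)(ρ - a') with a = (1/22) + ((1/22)*sqrt(4355))*i, a' = (1/22) - ((1/22)*sqrt(4355))*i. At the order-1 pole a set g(ρ) = (ρ - a)*f(ρ) = [12/17] / (ρ - a').
Simple pole: residue = g(a) at a = (1/22) + ((1/22)*sqrt(4355))*i, which is -((132/74035)*sqrt(4355))*i.


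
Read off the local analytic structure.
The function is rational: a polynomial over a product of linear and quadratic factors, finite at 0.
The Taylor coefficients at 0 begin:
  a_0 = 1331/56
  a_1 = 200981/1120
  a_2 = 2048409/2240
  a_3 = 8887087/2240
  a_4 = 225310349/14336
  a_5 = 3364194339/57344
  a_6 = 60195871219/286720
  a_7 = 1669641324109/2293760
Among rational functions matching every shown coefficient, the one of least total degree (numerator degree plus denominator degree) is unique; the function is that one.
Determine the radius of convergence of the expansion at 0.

No rational of total degree below 5 reproduces all 8 coefficients; solving the [2/3] Pade equations on them gives f(χ) = (9*χ**2/7 + 4*χ/5 - 8/7)/(χ - 4/11)**3, whose expansion matches every shown term.
Denominator factor (χ - 4/11)^3: pole of order 3 at 4/11, modulus 4/11.
The radius of convergence is the smallest modulus among the singular points: 4/11.

The radius of convergence is 4/11.


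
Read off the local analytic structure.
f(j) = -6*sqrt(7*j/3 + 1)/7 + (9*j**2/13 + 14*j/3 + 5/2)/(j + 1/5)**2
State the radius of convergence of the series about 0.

Denominator factor (j + 1/5)^2: pole of order 2 at -1/5, modulus 1/5.
Branch term (-6/7)*sqrt(1 - j/(-3/7)): its argument vanishes at j = -3/7, a square-root branch point, modulus 3/7.
The radius of convergence is the smallest modulus among the singular points: 1/5.

The radius of convergence is 1/5.


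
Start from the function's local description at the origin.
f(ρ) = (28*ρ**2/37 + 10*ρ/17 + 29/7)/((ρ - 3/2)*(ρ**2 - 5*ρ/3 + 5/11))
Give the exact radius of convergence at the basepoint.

Denominator factor (ρ**2 - 5*ρ/3 + 5/11): discriminant 95/99, real irrational roots 5/6 + (1/66)*sqrt(1045) and 5/6 - (1/66)*sqrt(1045); poles of order 1, moduli 5/6 + (1/66)*sqrt(1045) and 5/6 - (1/66)*sqrt(1045).
Denominator factor (ρ - 3/2): pole of order 1 at 3/2, modulus 3/2.
The radius of convergence is the smallest modulus among the singular points: 5/6 - (1/66)*sqrt(1045).

The radius of convergence is 5/6 - (1/66)*sqrt(1045).


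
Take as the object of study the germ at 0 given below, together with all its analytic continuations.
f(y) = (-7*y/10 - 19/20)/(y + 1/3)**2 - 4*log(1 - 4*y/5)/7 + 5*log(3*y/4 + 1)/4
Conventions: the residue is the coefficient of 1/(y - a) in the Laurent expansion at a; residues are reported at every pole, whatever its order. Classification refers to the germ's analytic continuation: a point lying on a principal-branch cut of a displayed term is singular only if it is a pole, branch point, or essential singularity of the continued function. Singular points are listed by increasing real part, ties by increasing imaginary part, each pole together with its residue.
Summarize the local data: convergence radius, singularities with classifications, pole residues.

Denominator factor (y + 1/3)^2: pole of order 2 at -1/3, modulus 1/3.
Branch term (-4/7)*log(1 - y/(5/4)): its argument vanishes at y = 5/4, a logarithmic branch point, modulus 5/4.
Branch term (5/4)*log(1 - y/(-4/3)): its argument vanishes at y = -4/3, a logarithmic branch point, modulus 4/3.
The radius of convergence is the smallest modulus among the singular points: 1/3.
The branch terms are analytic at -1/3 and contribute nothing to the residue; only the rational part matters.
At the order-2 pole -1/3 set g(y) = (y - (-1/3))^2*(rational part) = -7*y/10 - 19/20.
Order-2 pole: residue = g'(a); g'(-1/3) = -7/10, so the residue is -7/10.
List the singular points by increasing real part (a conjugate pair: the negative imaginary part first).

Radius of convergence at 0: 1/3.
At -4/3: a logarithmic branch point.
At -1/3: a pole of order 2; residue -7/10.
At 5/4: a logarithmic branch point.


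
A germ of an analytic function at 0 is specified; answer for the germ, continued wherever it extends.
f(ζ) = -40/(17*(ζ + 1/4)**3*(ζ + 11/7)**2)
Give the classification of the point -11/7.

The denominator factor ζ + 11/7 vanishes at -11/7 and appears to the power 2; the numerator there equals -40/17, nonzero, and no other factor vanishes.
Hence a pole whose order is the multiplicity, 2.

The point is a pole of order 2.


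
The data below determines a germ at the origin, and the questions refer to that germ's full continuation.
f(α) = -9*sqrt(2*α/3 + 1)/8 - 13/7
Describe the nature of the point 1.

There is no denominator, hence no pole anywhere.
Branch term sqrt(1 - α/(-3/2)): argument at 1 is 5/3, nonzero, so 1 is not its branch point (a point on a principal cut is still regular for the continued germ).
So the germ continues analytically to 1.

The point is a regular point.


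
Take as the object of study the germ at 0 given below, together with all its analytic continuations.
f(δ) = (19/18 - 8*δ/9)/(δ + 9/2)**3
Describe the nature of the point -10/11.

Denominator factors: δ + 9/2 = 79/22 at δ = -10/11 — none vanishes.
So the germ continues analytically to -10/11.

The point is a regular point.


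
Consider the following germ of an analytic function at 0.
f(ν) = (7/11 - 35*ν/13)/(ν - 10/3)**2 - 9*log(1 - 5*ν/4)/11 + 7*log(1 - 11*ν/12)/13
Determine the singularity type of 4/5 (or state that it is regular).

The point is a logarithmic branch point.

The term (-9/11)*log(1 - ν/(4/5)) has argument 1 - 4/5/(4/5) = 0 at 4/5: a logarithmic (infinitely-sheeted) branch point; the remaining terms are analytic or single-valued there.


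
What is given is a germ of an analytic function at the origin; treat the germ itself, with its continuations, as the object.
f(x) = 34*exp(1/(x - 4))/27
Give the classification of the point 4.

The point is an essential singularity.

The exponent 1/(x - (4)) has a pole at 4, so exp(1/(x - (4))) takes every nonzero value near it: an essential singularity (not a pole of any order).


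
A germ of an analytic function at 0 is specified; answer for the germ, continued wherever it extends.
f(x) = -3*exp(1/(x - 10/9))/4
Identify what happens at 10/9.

The point is an essential singularity.

The exponent 1/(x - (10/9)) has a pole at 10/9, so exp(1/(x - (10/9))) takes every nonzero value near it: an essential singularity (not a pole of any order).


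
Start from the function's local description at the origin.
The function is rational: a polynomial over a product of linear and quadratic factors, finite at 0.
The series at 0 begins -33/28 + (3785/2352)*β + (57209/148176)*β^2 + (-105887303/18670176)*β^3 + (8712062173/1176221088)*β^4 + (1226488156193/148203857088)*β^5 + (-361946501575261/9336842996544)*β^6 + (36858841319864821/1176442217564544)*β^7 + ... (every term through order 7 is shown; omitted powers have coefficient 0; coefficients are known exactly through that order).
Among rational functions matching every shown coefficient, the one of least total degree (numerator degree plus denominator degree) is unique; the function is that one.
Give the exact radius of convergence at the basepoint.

The radius of convergence is (1/7)*sqrt(14).

No rational of total degree below 6 reproduces all 8 coefficients; solving the [2/4] Pade equations on them gives f(β) = (-3*β**2 - 35*β/24 - 33/14)/((β**2 + 4*β/9 + 2/7)*(β**2 + 3*β + 7)), whose expansion matches every shown term.
Denominator factor (β**2 + 4*β/9 + 2/7): discriminant -536/567, complex-conjugate roots (-2/9) + ((1/63)*sqrt(938))*i and (-2/9) - ((1/63)*sqrt(938))*i; poles of order 1, moduli (1/7)*sqrt(14) and (1/7)*sqrt(14).
Denominator factor (β**2 + 3*β + 7): discriminant -19, complex-conjugate roots (-3/2) + ((1/2)*sqrt(19))*i and (-3/2) - ((1/2)*sqrt(19))*i; poles of order 1, moduli sqrt(7) and sqrt(7).
The radius of convergence is the smallest modulus among the singular points: (1/7)*sqrt(14).


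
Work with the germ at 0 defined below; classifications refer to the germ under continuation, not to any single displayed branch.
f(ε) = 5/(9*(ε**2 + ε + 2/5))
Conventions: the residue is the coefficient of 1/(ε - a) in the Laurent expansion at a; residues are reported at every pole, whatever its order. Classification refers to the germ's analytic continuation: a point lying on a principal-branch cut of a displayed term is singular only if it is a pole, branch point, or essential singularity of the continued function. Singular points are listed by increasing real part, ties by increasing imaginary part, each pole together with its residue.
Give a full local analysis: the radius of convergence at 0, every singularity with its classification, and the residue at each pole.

Denominator factor (ε**2 + ε + 2/5): discriminant -3/5, complex-conjugate roots (-1/2) + ((1/10)*sqrt(15))*i and (-1/2) - ((1/10)*sqrt(15))*i; poles of order 1, moduli (1/5)*sqrt(10) and (1/5)*sqrt(10).
The radius of convergence is the smallest modulus among the singular points: (1/5)*sqrt(10).
The factor ε**2 + ε + 2/5 splits as (ε - a)(ε - a') with a = (-1/2) - ((1/10)*sqrt(15))*i, a' = (-1/2) + ((1/10)*sqrt(15))*i. At the order-1 pole a set g(ε) = (ε - a)*f(ε) = [5/9] / (ε - a').
Simple pole: residue = g(a) at a = (-1/2) - ((1/10)*sqrt(15))*i, which is ((5/27)*sqrt(15))*i.
The factor ε**2 + ε + 2/5 splits as (ε - a)(ε - a') with a = (-1/2) + ((1/10)*sqrt(15))*i, a' = (-1/2) - ((1/10)*sqrt(15))*i. At the order-1 pole a set g(ε) = (ε - a)*f(ε) = [5/9] / (ε - a').
Simple pole: residue = g(a) at a = (-1/2) + ((1/10)*sqrt(15))*i, which is -((5/27)*sqrt(15))*i.
List the singular points by increasing real part (a conjugate pair: the negative imaginary part first).

Radius of convergence at 0: (1/5)*sqrt(10).
At (-1/2) - ((1/10)*sqrt(15))*i: a pole of order 1; residue ((5/27)*sqrt(15))*i.
At (-1/2) + ((1/10)*sqrt(15))*i: a pole of order 1; residue -((5/27)*sqrt(15))*i.


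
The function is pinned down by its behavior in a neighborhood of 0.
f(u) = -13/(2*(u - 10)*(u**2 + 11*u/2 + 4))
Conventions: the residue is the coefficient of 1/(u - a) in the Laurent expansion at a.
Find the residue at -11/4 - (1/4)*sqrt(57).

The residue is 13/636 - (221/12084)*sqrt(57).

The factor u**2 + 11*u/2 + 4 splits as (u - a)(u - a') with a = -11/4 - (1/4)*sqrt(57), a' = -11/4 + (1/4)*sqrt(57). At the order-1 pole a set g(u) = (u - a)*f(u) = [-13/(2*(u - 10))] / (u - a').
Simple pole: residue = g(a) at a = -11/4 - (1/4)*sqrt(57), which is 13/636 - (221/12084)*sqrt(57).


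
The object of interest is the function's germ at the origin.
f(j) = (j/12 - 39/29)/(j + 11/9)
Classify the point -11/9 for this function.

The denominator factor j + 11/9 vanishes at -11/9 and appears to the power 1; the numerator there equals -4531/3132, nonzero, and no other factor vanishes.
Hence a pole whose order is the multiplicity, 1.

The point is a pole of order 1.


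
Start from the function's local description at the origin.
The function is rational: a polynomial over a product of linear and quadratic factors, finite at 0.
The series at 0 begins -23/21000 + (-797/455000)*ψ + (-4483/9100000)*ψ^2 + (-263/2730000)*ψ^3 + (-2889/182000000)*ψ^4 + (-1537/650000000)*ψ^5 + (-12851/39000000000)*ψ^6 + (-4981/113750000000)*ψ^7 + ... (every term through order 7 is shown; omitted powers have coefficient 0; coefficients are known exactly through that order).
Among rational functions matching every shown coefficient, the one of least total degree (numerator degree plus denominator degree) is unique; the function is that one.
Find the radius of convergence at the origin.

No rational of total degree below 4 reproduces all 8 coefficients; solving the [1/3] Pade equations on them gives f(ψ) = (37*ψ/26 + 23/21)/(ψ - 10)**3, whose expansion matches every shown term.
Denominator factor (ψ - 10)^3: pole of order 3 at 10, modulus 10.
The radius of convergence is the smallest modulus among the singular points: 10.

The radius of convergence is 10.


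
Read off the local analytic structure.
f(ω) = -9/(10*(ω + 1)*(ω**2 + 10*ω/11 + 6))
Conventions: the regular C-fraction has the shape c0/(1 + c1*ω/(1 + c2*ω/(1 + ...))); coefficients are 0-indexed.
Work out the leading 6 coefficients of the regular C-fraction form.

The regular C-fraction coefficients are [-3/20, 38/33, -21/76, -395/1596, 9196/8295, -231/395].

Taylor coefficients (expand at 0): a_0 = -3/20, a_1 = 19/110, a_2 = -439/2904, a_3 = 13811/95832, a_4 = -4637449/31624560, a_5 = 38665463/260902620.
c0 = a_0 = -3/20. Peel one level at a time: if S = 1 + c*ω/S' with S'(0) = 1, then c is the ω-coefficient of S and S' = c*ω/(S - 1).
S_1 = c0/f = 1 + (38/33)*ω + (7/22)*ω^2 + ...; c1 = 38/33.
S_2 = c1*ω/(S_1 - 1) = 1 + (-21/76)*ω + (-395/5776)*ω^2 + ...; c2 = -21/76.
S_3 = c2*ω/(S_2 - 1) = 1 + (-395/1596)*ω + (121/441)*ω^2 + ...; c3 = -395/1596.
S_4 = c3*ω/(S_3 - 1) = 1 + (9196/8295)*ω + (101156/156025)*ω^2 + ...; c4 = 9196/8295.
S_5 = c4*ω/(S_4 - 1) = 1 + (-231/395)*ω + ...; c5 = -231/395.


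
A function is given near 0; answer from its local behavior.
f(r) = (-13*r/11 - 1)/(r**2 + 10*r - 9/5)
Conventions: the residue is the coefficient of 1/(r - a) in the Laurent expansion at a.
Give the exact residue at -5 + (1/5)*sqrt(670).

The residue is -13/22 + (27/1474)*sqrt(670).

The factor r**2 + 10*r - 9/5 splits as (r - a)(r - a') with a = -5 + (1/5)*sqrt(670), a' = -5 - (1/5)*sqrt(670). At the order-1 pole a set g(r) = (r - a)*f(r) = [-13*r/11 - 1] / (r - a').
Simple pole: residue = g(a) at a = -5 + (1/5)*sqrt(670), which is -13/22 + (27/1474)*sqrt(670).


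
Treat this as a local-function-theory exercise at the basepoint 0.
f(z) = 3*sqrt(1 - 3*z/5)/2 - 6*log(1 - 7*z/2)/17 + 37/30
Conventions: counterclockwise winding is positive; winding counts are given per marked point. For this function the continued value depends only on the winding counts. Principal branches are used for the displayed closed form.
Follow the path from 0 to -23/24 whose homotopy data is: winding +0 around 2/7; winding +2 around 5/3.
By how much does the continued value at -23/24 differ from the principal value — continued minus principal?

The rational part is single-valued and drops out of the difference; each branch term changes only by its own monodromy.
(3/2)*sqrt(1 - z/(5/3)): winding +2 is even, the square root returns to the same sheet, contribution 0.
(-6/17)*log(1 - z/(2/7)): winding 0 around 2/7, so this term returns to its principal value, contribution 0.
Summing the contributions at z = -23/24 gives 0.

Continued minus principal equals 0.


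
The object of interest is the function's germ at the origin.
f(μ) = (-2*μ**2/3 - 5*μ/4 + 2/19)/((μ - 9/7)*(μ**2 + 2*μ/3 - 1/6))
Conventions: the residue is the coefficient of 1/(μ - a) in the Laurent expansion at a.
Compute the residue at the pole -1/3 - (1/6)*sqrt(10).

The residue is 34909/157092 + (40523/1570920)*sqrt(10).

The factor μ**2 + 2*μ/3 - 1/6 splits as (μ - a)(μ - a') with a = -1/3 - (1/6)*sqrt(10), a' = -1/3 + (1/6)*sqrt(10). At the order-1 pole a set g(μ) = (μ - a)*f(μ) = [(-2*μ**2/3 - 5*μ/4 + 2/19)/(μ - 9/7)] / (μ - a').
Simple pole: residue = g(a) at a = -1/3 - (1/6)*sqrt(10), which is 34909/157092 + (40523/1570920)*sqrt(10).


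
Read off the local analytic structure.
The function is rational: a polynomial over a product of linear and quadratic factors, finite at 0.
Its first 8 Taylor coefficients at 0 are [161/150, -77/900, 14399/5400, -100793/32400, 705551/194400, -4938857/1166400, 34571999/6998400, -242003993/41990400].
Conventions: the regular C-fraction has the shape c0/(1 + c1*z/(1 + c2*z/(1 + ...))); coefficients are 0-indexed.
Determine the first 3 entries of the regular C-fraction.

Taylor coefficients (read off): a_0 = 161/150, a_1 = -77/900, a_2 = 14399/5400.
c0 = a_0 = 161/150. Peel one level at a time: if S = 1 + c*z/S' with S'(0) = 1, then c is the z-coefficient of S and S' = c*z/(S - 1).
S_1 = c0/f = 1 + (11/138)*z + (-7865/3174)*z^2 + ...; c1 = 11/138.
S_2 = c1*z/(S_1 - 1) = 1 + (715/23)*z + ...; c2 = 715/23.

The regular C-fraction coefficients are [161/150, 11/138, 715/23].


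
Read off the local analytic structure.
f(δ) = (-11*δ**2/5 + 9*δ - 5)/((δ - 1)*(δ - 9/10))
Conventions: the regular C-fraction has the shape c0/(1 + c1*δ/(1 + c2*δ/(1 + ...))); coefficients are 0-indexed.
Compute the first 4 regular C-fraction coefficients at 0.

The regular C-fraction coefficients are [-50/9, -14/45, 5/14, -5931/1750].

Taylor coefficients (expand at 0): a_0 = -50/9, a_1 = -140/81, a_2 = 58/729, a_3 = 13702/6561.
c0 = a_0 = -50/9. Peel one level at a time: if S = 1 + c*δ/S' with S'(0) = 1, then c is the δ-coefficient of S and S' = c*δ/(S - 1).
S_1 = c0/f = 1 + (-14/45)*δ + (1/9)*δ^2 + ...; c1 = -14/45.
S_2 = c1*δ/(S_1 - 1) = 1 + (5/14)*δ + (5931/4900)*δ^2 + ...; c2 = 5/14.
S_3 = c2*δ/(S_2 - 1) = 1 + (-5931/1750)*δ + ...; c3 = -5931/1750.


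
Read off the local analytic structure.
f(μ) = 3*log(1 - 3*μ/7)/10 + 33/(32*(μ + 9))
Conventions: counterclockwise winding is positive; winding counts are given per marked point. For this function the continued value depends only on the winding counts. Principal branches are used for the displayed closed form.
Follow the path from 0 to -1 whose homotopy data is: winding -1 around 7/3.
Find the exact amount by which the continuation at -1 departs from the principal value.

The rational part is single-valued and drops out of the difference; each branch term changes only by its own monodromy.
(3/10)*log(1 - μ/(7/3)): each positive loop around 7/3 adds 2*pi*i to the log, so winding -1 contributes (3/10)*(-1)*2*pi*i = -(3/5)*pi*i.
Summing the contributions at μ = -1 gives -(3/5)*pi*i.

Continued minus principal equals -(3/5)*pi*i.


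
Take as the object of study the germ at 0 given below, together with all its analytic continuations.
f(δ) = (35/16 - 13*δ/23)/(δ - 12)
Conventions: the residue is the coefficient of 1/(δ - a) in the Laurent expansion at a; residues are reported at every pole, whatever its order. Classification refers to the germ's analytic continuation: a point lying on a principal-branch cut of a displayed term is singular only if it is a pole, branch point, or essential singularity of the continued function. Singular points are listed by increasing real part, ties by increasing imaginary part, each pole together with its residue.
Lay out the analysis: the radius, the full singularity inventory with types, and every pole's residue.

Radius of convergence at 0: 12.
At 12: a pole of order 1; residue -1691/368.

Denominator factor (δ - 12): pole of order 1 at 12, modulus 12.
The radius of convergence is the smallest modulus among the singular points: 12.
At the order-1 pole 12 set g(δ) = (δ - (12))*f(δ) = 35/16 - 13*δ/23.
Simple pole: residue = g(a) at a = 12, which is -1691/368.


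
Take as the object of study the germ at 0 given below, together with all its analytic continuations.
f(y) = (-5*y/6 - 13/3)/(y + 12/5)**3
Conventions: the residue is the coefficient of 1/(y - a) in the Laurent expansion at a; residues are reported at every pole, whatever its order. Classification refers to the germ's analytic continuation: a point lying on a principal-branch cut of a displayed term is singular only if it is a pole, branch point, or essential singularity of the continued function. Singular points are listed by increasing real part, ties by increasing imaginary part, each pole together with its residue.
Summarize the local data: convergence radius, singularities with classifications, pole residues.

Denominator factor (y + 12/5)^3: pole of order 3 at -12/5, modulus 12/5.
The radius of convergence is the smallest modulus among the singular points: 12/5.
At the order-3 pole -12/5 set g(y) = (y - (-12/5))^3*f(y) = -5*y/6 - 13/3.
Order-3 pole: residue = g''(a)/2; g''(-12/5) = 0, so the residue is 0.

Radius of convergence at 0: 12/5.
At -12/5: a pole of order 3; residue 0.


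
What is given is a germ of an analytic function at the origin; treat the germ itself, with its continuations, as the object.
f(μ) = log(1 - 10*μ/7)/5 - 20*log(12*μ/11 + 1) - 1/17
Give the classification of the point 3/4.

There is no denominator, hence no pole anywhere.
Branch term log(1 - μ/(-11/12)): argument at 3/4 is 20/11, nonzero, so 3/4 is not its branch point (a point on a principal cut is still regular for the continued germ).
Branch term log(1 - μ/(7/10)): argument at 3/4 is -1/14, nonzero, so 3/4 is not its branch point (a point on a principal cut is still regular for the continued germ).
So the germ continues analytically to 3/4.

The point is a regular point.


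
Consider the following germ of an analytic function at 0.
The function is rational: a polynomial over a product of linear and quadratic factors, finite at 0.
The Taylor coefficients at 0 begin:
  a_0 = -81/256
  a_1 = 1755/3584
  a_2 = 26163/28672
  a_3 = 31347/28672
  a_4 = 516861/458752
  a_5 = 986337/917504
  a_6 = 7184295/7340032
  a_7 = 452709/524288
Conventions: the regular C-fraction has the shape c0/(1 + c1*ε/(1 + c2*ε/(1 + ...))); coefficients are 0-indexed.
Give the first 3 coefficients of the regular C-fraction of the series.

Taylor coefficients (read off): a_0 = -81/256, a_1 = 1755/3584, a_2 = 26163/28672.
c0 = a_0 = -81/256. Peel one level at a time: if S = 1 + c*ε/S' with S'(0) = 1, then c is the ε-coefficient of S and S' = c*ε/(S - 1).
S_1 = c0/f = 1 + (65/42)*ε + (37249/7056)*ε^2 + ...; c1 = 65/42.
S_2 = c1*ε/(S_1 - 1) = 1 + (-37249/10920)*ε + ...; c2 = -37249/10920.

The regular C-fraction coefficients are [-81/256, 65/42, -37249/10920].


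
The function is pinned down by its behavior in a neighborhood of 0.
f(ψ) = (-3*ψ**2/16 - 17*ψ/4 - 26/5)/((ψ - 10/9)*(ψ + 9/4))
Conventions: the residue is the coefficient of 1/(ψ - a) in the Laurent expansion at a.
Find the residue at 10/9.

At the order-1 pole 10/9 set g(ψ) = (ψ - (10/9))*f(ψ) = (-3*ψ**2/16 - 17*ψ/4 - 26/5)/(ψ + 9/4).
Simple pole: residue = g(a) at a = 10/9, which is -5483/1815.

The residue is -5483/1815.


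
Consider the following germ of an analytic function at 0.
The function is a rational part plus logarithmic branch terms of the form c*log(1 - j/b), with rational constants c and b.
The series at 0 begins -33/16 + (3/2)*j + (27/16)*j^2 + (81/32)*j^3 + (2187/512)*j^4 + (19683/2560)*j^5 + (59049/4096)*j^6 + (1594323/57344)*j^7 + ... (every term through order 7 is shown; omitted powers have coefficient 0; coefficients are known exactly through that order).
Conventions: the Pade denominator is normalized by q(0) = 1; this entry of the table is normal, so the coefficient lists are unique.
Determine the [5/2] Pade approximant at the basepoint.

The Pade approximant has numerator coefficients [-33/16, 1821/224, -7263/896, 81/112, 729/3584, 2187/35840]; denominator coefficients [1, -45/14, 135/56].

Taylor coefficients needed (read off): a_0 = -33/16, a_1 = 3/2, a_2 = 27/16, a_3 = 81/32, a_4 = 2187/512, a_5 = 19683/2560, a_6 = 59049/4096, a_7 = 1594323/57344.
Write the denominator as Q(j) = 1 + q1*j + q2*j^2. Requiring Q*f - P = O(j^8) with deg P <= 5 kills the coefficients of j^6..j^7 in Q*f:
  j^6: a_6 + q1*a_5 + q2*a_4 = 0, i.e. 59049/4096 + (19683/2560)*q1 + (2187/512)*q2 = 0.
  j^7: a_7 + q1*a_6 + q2*a_5 = 0, i.e. 1594323/57344 + (59049/4096)*q1 + (19683/2560)*q2 = 0.
Solving this linear system: q1 = -45/14, q2 = 135/56.
The numerator is Q*f truncated at degree 5: P0 = a_0 = -33/16; P1 = a_1 + q1*a_0 = 1821/224; P2 = a_2 + q1*a_1 + q2*a_0 = -7263/896; P3 = a_3 + q1*a_2 + q2*a_1 = 81/112; P4 = a_4 + q1*a_3 + q2*a_2 = 729/3584; P5 = a_5 + q1*a_4 + q2*a_3 = 2187/35840.


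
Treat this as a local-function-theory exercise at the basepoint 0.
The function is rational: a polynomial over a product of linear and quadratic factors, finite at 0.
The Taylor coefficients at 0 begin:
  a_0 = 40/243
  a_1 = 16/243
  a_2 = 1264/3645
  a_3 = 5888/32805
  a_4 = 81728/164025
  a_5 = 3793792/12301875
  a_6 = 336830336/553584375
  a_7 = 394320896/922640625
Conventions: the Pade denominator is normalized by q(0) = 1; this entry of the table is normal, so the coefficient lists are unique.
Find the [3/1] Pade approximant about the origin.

Taylor coefficients needed (read off): a_0 = 40/243, a_1 = 16/243, a_2 = 1264/3645, a_3 = 5888/32805, a_4 = 81728/164025.
Write the denominator as Q(r) = 1 + q1*r. Requiring Q*f - P = O(r^5) with deg P <= 3 kills the coefficients of r^4..r^4 in Q*f:
  r^4: a_4 + q1*a_3 = 0, i.e. 81728/164025 + (5888/32805)*q1 = 0.
Solving this linear system: q1 = -1277/460.
The numerator is Q*f truncated at degree 3: P0 = a_0 = 40/243; P1 = a_1 + q1*a_0 = -2186/5589; P2 = a_2 + q1*a_1 = 13748/83835; P3 = a_3 + q1*a_2 = -2954668/3772575.

The Pade approximant has numerator coefficients [40/243, -2186/5589, 13748/83835, -2954668/3772575]; denominator coefficients [1, -1277/460].


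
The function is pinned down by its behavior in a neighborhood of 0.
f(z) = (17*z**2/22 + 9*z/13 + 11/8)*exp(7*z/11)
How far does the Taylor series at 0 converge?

The factor exp(7*z/11) is entire and contributes no finite singular point.
The polynomial part has no poles.
No finite singular points: the Taylor series at 0 converges everywhere.

The radius of convergence is infinite.


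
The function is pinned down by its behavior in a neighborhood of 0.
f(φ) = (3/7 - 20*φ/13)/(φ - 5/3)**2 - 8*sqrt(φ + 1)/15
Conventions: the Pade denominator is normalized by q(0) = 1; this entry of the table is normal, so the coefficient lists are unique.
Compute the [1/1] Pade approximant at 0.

Taylor coefficients needed (expand at 0): a_0 = -199/525, a_1 = -21682/34125, a_2 = -73594/170625.
Write the denominator as Q(φ) = 1 + q1*φ. Requiring Q*f - P = O(φ^3) with deg P <= 1 kills the coefficients of φ^2..φ^2 in Q*f:
  φ^2: a_2 + q1*a_1 = 0, i.e. -73594/170625 + (-21682/34125)*q1 = 0.
Solving this linear system: q1 = -36797/54205.
The numerator is Q*f truncated at degree 1: P0 = a_0 = -199/525; P1 = a_1 + q1*a_0 = -46620241/123316375.

The Pade approximant has numerator coefficients [-199/525, -46620241/123316375]; denominator coefficients [1, -36797/54205].
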